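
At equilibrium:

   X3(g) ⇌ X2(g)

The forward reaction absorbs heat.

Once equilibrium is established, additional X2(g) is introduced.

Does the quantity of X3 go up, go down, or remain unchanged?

Adding X2 (g), a product, drives the reaction to the left.
The net shift is to the left. X3 is a reactant, so its amount increases.

increases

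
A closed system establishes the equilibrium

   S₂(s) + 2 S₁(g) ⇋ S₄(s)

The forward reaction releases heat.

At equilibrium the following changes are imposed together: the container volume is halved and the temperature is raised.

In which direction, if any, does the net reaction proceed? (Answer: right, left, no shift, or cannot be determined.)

cannot be determined

Gas moles: reactants 2, products 0 (Δn_gas = -2). Compression shifts the system toward the side with fewer moles of gas — to the right.
The forward reaction is exothermic. Raising T favours the endothermic direction — shift to the left.
The individual effects push in opposite directions; without quantitative information the net direction cannot be determined.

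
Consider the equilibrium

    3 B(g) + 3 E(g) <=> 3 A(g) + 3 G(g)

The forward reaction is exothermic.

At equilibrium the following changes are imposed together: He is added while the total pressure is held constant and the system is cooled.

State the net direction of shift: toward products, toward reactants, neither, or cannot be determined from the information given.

right

Adding inert gas at constant total pressure expands the volume, scaling every reacting partial pressure by the same factor. Δn_gas = 6 − 6 = 0, so Q is unchanged — no shift.
The forward reaction is exothermic. Lowering T favours the exothermic direction — shift to the right.
Only the nonzero effect(s) matter; the net shift is to the right.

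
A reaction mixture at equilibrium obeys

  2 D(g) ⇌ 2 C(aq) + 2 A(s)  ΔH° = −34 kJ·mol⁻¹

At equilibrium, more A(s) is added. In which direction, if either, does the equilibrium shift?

A is a pure solid; its activity is 1 regardless of amount, so Q is unaffected — no shift from this change.

no shift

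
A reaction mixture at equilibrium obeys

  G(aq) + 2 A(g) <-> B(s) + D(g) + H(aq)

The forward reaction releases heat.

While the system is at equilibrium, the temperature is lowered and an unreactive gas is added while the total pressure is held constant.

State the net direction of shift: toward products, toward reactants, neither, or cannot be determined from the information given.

The forward reaction is exothermic. Lowering T favours the exothermic direction — shift to the right.
Adding inert gas at constant total pressure expands the volume and lowers every reacting partial pressure. With Δn_gas = 1 − 2 = -1, Q moves away from K toward the side with fewer gas moles, so the system shifts toward the side with more gas moles — to the left.
The individual effects push in opposite directions; without quantitative information the net direction cannot be determined.

cannot be determined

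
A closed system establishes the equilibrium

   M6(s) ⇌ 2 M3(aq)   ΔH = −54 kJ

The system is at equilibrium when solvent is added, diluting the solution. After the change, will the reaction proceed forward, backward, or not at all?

right

Dilution lowers every aqueous concentration by the same factor. Δn_aq = 2 − 0 = +2, so the system shifts toward the side with more dissolved moles — to the right.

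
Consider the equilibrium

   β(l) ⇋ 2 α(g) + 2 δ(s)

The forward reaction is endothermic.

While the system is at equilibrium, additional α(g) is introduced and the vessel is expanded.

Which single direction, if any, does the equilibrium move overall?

cannot be determined

Adding α (g), a product, drives the reaction to the left.
Gas moles: reactants 0, products 2 (Δn_gas = +2). Expansion shifts the system toward the side with more moles of gas — to the right.
The individual effects push in opposite directions; without quantitative information the net direction cannot be determined.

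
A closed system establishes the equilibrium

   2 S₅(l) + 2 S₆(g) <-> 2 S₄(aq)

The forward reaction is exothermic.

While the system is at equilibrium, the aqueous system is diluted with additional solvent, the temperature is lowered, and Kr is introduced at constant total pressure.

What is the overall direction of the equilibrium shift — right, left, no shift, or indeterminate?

Dilution lowers every aqueous concentration by the same factor. Δn_aq = 2 − 0 = +2, so the system shifts toward the side with more dissolved moles — to the right.
The forward reaction is exothermic. Lowering T favours the exothermic direction — shift to the right.
Adding inert gas at constant total pressure expands the volume and lowers every reacting partial pressure. With Δn_gas = 0 − 2 = -2, Q moves away from K toward the side with fewer gas moles, so the system shifts toward the side with more gas moles — to the left.
The individual effects push in opposite directions; without quantitative information the net direction cannot be determined.

cannot be determined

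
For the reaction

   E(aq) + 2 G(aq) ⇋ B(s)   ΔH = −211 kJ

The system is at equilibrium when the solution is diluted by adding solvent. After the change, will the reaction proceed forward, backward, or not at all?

left

Dilution lowers every aqueous concentration by the same factor. Δn_aq = 0 − 3 = -3, so the system shifts toward the side with more dissolved moles — to the left.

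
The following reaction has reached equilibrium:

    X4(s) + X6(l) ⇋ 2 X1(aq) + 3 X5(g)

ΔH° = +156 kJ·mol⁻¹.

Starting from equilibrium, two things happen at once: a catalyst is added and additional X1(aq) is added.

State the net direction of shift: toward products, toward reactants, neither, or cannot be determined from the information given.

left

A catalyst speeds both forward and reverse rates equally; it changes neither Q nor K — no shift from this change.
Adding X1 (aq), a product, drives the reaction to the left.
Only the nonzero effect(s) matter; the net shift is to the left.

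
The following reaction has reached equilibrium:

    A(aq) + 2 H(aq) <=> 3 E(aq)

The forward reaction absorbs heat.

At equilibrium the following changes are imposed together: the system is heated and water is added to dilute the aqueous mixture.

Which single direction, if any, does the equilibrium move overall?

right

The forward reaction is endothermic. Raising T favours the endothermic direction — shift to the right.
Dilution scales every aqueous concentration by the same factor. Δn_aq = 3 − 3 = 0, so Q is unchanged — no shift.
Only the nonzero effect(s) matter; the net shift is to the right.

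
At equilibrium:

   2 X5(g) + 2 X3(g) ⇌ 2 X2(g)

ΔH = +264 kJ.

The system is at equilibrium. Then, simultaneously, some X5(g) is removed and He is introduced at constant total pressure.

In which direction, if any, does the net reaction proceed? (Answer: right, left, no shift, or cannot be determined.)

left

Removing X5 (g), a reactant, drives the reaction to the left.
Adding inert gas at constant total pressure expands the volume and lowers every reacting partial pressure. With Δn_gas = 2 − 4 = -2, Q moves away from K toward the side with fewer gas moles, so the system shifts toward the side with more gas moles — to the left.
All effects act in the same direction — net shift to the left.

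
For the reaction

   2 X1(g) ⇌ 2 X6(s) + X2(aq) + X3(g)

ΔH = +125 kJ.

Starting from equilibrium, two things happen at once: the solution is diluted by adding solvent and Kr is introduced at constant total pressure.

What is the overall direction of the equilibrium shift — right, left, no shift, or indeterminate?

cannot be determined

Dilution lowers every aqueous concentration by the same factor. Δn_aq = 1 − 0 = +1, so the system shifts toward the side with more dissolved moles — to the right.
Adding inert gas at constant total pressure expands the volume and lowers every reacting partial pressure. With Δn_gas = 1 − 2 = -1, Q moves away from K toward the side with fewer gas moles, so the system shifts toward the side with more gas moles — to the left.
The individual effects push in opposite directions; without quantitative information the net direction cannot be determined.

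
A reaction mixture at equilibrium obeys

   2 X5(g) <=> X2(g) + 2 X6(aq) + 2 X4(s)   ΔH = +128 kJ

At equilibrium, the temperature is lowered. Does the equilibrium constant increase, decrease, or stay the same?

decreases

K depends on temperature via the van 't Hoff relation. The forward reaction is endothermic, so lowering T decreases K.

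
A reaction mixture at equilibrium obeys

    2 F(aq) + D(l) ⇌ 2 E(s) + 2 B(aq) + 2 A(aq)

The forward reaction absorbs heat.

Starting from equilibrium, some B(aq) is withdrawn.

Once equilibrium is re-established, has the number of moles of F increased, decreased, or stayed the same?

Removing B (aq), a product, drives the reaction to the right.
The net shift is to the right. F is a reactant, so its amount decreases.

decreases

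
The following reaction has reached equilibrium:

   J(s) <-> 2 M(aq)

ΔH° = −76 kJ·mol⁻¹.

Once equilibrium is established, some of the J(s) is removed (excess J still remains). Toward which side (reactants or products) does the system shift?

no shift

J is a pure solid; its activity is 1 regardless of amount, so Q is unaffected — no shift from this change.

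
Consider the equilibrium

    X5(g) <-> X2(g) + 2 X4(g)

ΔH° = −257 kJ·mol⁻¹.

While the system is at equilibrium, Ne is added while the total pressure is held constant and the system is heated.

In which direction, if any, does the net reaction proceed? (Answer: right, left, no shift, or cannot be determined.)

cannot be determined

Adding inert gas at constant total pressure expands the volume and lowers every reacting partial pressure. With Δn_gas = 3 − 1 = +2, Q moves away from K toward the side with fewer gas moles, so the system shifts toward the side with more gas moles — to the right.
The forward reaction is exothermic. Raising T favours the endothermic direction — shift to the left.
The individual effects push in opposite directions; without quantitative information the net direction cannot be determined.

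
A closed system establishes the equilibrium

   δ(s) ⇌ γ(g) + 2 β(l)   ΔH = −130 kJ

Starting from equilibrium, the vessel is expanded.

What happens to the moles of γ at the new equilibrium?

increases

Gas moles: reactants 0, products 1 (Δn_gas = +1). Expansion shifts the system toward the side with more moles of gas — to the right.
The net shift is to the right. γ is a product, so its amount increases.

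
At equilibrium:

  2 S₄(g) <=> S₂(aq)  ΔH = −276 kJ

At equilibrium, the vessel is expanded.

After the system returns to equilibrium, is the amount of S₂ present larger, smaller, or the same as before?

decreases

Gas moles: reactants 2, products 0 (Δn_gas = -2). Expansion shifts the system toward the side with more moles of gas — to the left.
The net shift is to the left. S₂ is a product, so its amount decreases.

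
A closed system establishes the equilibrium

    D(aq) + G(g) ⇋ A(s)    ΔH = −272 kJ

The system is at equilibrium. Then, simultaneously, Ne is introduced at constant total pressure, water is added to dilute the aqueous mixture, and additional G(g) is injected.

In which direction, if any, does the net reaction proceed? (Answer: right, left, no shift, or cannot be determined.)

Adding inert gas at constant total pressure expands the volume and lowers every reacting partial pressure. With Δn_gas = 0 − 1 = -1, Q moves away from K toward the side with fewer gas moles, so the system shifts toward the side with more gas moles — to the left.
Dilution lowers every aqueous concentration by the same factor. Δn_aq = 0 − 1 = -1, so the system shifts toward the side with more dissolved moles — to the left.
Adding G (g), a reactant, drives the reaction to the right.
The individual effects push in opposite directions; without quantitative information the net direction cannot be determined.

cannot be determined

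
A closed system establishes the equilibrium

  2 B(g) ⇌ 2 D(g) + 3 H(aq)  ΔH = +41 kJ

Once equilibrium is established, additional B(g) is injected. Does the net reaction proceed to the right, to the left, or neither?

right

Adding B (g), a reactant, drives the reaction to the right.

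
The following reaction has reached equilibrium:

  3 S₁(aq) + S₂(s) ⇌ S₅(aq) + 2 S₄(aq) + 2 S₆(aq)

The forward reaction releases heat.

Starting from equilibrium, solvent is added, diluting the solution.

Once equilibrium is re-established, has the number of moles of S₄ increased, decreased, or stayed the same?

increases

Dilution lowers every aqueous concentration by the same factor. Δn_aq = 5 − 3 = +2, so the system shifts toward the side with more dissolved moles — to the right.
The net shift is to the right. S₄ is a product, so its amount increases.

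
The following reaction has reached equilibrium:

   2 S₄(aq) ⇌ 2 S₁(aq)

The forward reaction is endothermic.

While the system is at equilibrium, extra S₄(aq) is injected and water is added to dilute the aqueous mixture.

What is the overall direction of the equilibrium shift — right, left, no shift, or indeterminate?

Adding S₄ (aq), a reactant, drives the reaction to the right.
Dilution scales every aqueous concentration by the same factor. Δn_aq = 2 − 2 = 0, so Q is unchanged — no shift.
Only the nonzero effect(s) matter; the net shift is to the right.

right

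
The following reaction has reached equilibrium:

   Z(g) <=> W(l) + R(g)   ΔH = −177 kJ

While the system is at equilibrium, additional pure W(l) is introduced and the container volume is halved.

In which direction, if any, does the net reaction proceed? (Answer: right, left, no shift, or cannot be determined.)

no shift

W is a pure liquid; its activity is 1 regardless of amount, so Q is unaffected — no shift from this change.
Gas moles: reactants 1, products 1. Δn_gas = 0, so a volume change leaves Q equal to K — no shift from this change.
None of the changes alters Q relative to K, so there is no net shift.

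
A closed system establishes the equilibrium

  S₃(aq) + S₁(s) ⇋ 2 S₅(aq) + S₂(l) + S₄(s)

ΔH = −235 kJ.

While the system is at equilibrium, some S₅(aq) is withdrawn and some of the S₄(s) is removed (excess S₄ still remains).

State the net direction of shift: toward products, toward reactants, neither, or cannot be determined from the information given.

Removing S₅ (aq), a product, drives the reaction to the right.
S₄ is a pure solid; its activity is 1 regardless of amount, so Q is unaffected — no shift from this change.
Only the nonzero effect(s) matter; the net shift is to the right.

right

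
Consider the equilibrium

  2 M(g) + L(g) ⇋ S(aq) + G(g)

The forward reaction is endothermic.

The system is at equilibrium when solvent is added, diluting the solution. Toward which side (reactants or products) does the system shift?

right

Dilution lowers every aqueous concentration by the same factor. Δn_aq = 1 − 0 = +1, so the system shifts toward the side with more dissolved moles — to the right.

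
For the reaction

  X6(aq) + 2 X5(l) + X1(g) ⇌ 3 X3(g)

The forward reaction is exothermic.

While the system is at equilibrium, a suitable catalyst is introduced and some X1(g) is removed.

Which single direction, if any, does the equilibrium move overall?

A catalyst speeds both forward and reverse rates equally; it changes neither Q nor K — no shift from this change.
Removing X1 (g), a reactant, drives the reaction to the left.
Only the nonzero effect(s) matter; the net shift is to the left.

left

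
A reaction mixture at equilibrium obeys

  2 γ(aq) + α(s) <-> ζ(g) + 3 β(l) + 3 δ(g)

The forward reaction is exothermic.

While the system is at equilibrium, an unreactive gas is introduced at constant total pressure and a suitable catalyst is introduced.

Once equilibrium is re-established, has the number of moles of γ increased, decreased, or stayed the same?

decreases

Adding inert gas at constant total pressure expands the volume and lowers every reacting partial pressure. With Δn_gas = 4 − 0 = +4, Q moves away from K toward the side with fewer gas moles, so the system shifts toward the side with more gas moles — to the right.
A catalyst speeds both forward and reverse rates equally; it changes neither Q nor K — no shift from this change.
The net shift is to the right. γ is a reactant, so its amount decreases.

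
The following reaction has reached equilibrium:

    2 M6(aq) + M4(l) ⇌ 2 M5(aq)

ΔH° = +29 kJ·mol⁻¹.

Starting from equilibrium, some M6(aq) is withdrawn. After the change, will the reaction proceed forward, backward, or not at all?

left

Removing M6 (aq), a reactant, drives the reaction to the left.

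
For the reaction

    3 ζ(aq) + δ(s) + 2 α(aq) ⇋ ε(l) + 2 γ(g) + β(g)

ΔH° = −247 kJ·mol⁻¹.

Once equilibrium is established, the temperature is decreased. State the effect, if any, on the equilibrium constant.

K depends on temperature via the van 't Hoff relation. The forward reaction is exothermic, so lowering T increases K.

increases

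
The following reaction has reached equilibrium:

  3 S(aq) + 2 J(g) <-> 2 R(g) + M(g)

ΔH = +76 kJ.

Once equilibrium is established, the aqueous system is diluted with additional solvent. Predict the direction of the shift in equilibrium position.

left

Dilution lowers every aqueous concentration by the same factor. Δn_aq = 0 − 3 = -3, so the system shifts toward the side with more dissolved moles — to the left.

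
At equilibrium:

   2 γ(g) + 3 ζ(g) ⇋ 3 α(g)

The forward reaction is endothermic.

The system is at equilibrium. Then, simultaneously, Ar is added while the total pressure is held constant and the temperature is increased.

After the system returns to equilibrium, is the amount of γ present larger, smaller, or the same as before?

Adding inert gas at constant total pressure expands the volume and lowers every reacting partial pressure. With Δn_gas = 3 − 5 = -2, Q moves away from K toward the side with fewer gas moles, so the system shifts toward the side with more gas moles — to the left.
The forward reaction is endothermic. Raising T favours the endothermic direction — shift to the right.
The two effects oppose each other, so the net shift — and hence the change in γ — cannot be determined from the given information.

cannot be determined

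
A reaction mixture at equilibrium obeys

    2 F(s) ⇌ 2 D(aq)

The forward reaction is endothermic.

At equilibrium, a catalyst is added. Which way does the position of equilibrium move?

no shift

A catalyst speeds both forward and reverse rates equally; it changes neither Q nor K — no shift from this change.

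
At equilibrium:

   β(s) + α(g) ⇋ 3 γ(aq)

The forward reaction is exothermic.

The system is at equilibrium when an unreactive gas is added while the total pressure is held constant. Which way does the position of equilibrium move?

left

Adding inert gas at constant total pressure expands the volume and lowers every reacting partial pressure. With Δn_gas = 0 − 1 = -1, Q moves away from K toward the side with fewer gas moles, so the system shifts toward the side with more gas moles — to the left.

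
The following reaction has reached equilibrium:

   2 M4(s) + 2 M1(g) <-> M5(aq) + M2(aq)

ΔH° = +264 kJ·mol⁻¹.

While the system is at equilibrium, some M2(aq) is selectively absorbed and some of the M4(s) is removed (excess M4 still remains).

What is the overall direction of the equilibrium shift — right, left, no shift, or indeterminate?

Removing M2 (aq), a product, drives the reaction to the right.
M4 is a pure solid; its activity is 1 regardless of amount, so Q is unaffected — no shift from this change.
Only the nonzero effect(s) matter; the net shift is to the right.

right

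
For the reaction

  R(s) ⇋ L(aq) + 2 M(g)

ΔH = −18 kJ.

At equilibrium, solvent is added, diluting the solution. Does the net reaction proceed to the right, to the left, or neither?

Dilution lowers every aqueous concentration by the same factor. Δn_aq = 1 − 0 = +1, so the system shifts toward the side with more dissolved moles — to the right.

right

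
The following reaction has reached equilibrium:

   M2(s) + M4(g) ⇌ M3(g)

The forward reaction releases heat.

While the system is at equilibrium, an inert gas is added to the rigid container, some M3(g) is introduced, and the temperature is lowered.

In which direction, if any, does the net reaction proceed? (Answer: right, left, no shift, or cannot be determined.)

cannot be determined

At constant volume, adding an inert gas leaves every reacting species' partial pressure unchanged, so Q is unchanged — no shift from this change.
Adding M3 (g), a product, drives the reaction to the left.
The forward reaction is exothermic. Lowering T favours the exothermic direction — shift to the right.
The individual effects push in opposite directions; without quantitative information the net direction cannot be determined.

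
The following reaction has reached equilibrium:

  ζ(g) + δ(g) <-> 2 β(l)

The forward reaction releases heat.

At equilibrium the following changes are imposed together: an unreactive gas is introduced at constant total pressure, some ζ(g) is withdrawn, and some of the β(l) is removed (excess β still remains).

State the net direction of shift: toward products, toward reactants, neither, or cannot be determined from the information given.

Adding inert gas at constant total pressure expands the volume and lowers every reacting partial pressure. With Δn_gas = 0 − 2 = -2, Q moves away from K toward the side with fewer gas moles, so the system shifts toward the side with more gas moles — to the left.
Removing ζ (g), a reactant, drives the reaction to the left.
β is a pure liquid; its activity is 1 regardless of amount, so Q is unaffected — no shift from this change.
Only the nonzero effect(s) matter; the net shift is to the left.

left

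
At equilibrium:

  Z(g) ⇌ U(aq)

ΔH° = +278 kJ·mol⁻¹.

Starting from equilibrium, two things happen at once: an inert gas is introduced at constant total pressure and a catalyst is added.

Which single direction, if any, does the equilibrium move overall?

left

Adding inert gas at constant total pressure expands the volume and lowers every reacting partial pressure. With Δn_gas = 0 − 1 = -1, Q moves away from K toward the side with fewer gas moles, so the system shifts toward the side with more gas moles — to the left.
A catalyst speeds both forward and reverse rates equally; it changes neither Q nor K — no shift from this change.
Only the nonzero effect(s) matter; the net shift is to the left.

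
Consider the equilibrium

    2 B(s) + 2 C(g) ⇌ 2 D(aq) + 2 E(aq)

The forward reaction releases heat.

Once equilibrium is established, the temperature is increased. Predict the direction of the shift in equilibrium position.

The forward reaction is exothermic. Raising T favours the endothermic direction — shift to the left.

left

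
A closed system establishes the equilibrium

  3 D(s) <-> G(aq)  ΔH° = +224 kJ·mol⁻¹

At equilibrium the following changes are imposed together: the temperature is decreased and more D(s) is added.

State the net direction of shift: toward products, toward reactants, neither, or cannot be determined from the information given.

left

The forward reaction is endothermic. Lowering T favours the exothermic direction — shift to the left.
D is a pure solid; its activity is 1 regardless of amount, so Q is unaffected — no shift from this change.
Only the nonzero effect(s) matter; the net shift is to the left.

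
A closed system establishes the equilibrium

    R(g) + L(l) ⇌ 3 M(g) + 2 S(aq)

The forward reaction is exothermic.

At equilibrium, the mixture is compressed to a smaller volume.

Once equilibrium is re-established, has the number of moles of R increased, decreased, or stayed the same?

increases

Gas moles: reactants 1, products 3 (Δn_gas = +2). Compression shifts the system toward the side with fewer moles of gas — to the left.
The net shift is to the left. R is a reactant, so its amount increases.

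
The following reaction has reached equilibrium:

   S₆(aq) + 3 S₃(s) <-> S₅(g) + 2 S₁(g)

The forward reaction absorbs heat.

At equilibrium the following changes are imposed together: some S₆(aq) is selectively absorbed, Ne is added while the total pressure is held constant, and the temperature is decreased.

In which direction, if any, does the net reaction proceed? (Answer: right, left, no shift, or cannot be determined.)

Removing S₆ (aq), a reactant, drives the reaction to the left.
Adding inert gas at constant total pressure expands the volume and lowers every reacting partial pressure. With Δn_gas = 3 − 0 = +3, Q moves away from K toward the side with fewer gas moles, so the system shifts toward the side with more gas moles — to the right.
The forward reaction is endothermic. Lowering T favours the exothermic direction — shift to the left.
The individual effects push in opposite directions; without quantitative information the net direction cannot be determined.

cannot be determined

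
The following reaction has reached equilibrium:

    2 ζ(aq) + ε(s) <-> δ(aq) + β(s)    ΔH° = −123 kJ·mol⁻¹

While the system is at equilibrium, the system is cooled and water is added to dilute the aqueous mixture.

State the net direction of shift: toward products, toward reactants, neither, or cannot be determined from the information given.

The forward reaction is exothermic. Lowering T favours the exothermic direction — shift to the right.
Dilution lowers every aqueous concentration by the same factor. Δn_aq = 1 − 2 = -1, so the system shifts toward the side with more dissolved moles — to the left.
The individual effects push in opposite directions; without quantitative information the net direction cannot be determined.

cannot be determined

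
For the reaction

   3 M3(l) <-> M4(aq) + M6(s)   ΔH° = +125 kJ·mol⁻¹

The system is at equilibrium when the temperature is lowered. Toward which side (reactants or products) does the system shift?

The forward reaction is endothermic. Lowering T favours the exothermic direction — shift to the left.

left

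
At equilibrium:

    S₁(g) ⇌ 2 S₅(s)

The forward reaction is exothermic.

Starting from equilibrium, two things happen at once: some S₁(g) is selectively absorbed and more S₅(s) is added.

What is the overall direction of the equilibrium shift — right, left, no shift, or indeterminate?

Removing S₁ (g), a reactant, drives the reaction to the left.
S₅ is a pure solid; its activity is 1 regardless of amount, so Q is unaffected — no shift from this change.
Only the nonzero effect(s) matter; the net shift is to the left.

left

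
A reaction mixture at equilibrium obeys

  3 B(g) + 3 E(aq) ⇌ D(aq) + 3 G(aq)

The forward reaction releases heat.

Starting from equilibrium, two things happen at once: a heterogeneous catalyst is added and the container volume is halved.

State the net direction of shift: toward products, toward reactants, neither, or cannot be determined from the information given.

A catalyst speeds both forward and reverse rates equally; it changes neither Q nor K — no shift from this change.
Gas moles: reactants 3, products 0 (Δn_gas = -3). Compression shifts the system toward the side with fewer moles of gas — to the right.
Only the nonzero effect(s) matter; the net shift is to the right.

right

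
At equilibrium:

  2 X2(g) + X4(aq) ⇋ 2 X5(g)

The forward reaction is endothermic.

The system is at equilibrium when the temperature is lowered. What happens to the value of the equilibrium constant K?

decreases

K depends on temperature via the van 't Hoff relation. The forward reaction is endothermic, so lowering T decreases K.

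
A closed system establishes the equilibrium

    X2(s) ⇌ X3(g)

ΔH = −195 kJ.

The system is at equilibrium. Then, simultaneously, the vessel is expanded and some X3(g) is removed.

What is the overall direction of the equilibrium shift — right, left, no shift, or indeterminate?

right

Gas moles: reactants 0, products 1 (Δn_gas = +1). Expansion shifts the system toward the side with more moles of gas — to the right.
Removing X3 (g), a product, drives the reaction to the right.
All effects act in the same direction — net shift to the right.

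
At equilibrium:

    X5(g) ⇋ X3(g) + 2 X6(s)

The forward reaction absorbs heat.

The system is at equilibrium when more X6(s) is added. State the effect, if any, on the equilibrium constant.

unchanged

The equilibrium constant depends only on temperature. This perturbation changes neither the position of equilibrium nor K.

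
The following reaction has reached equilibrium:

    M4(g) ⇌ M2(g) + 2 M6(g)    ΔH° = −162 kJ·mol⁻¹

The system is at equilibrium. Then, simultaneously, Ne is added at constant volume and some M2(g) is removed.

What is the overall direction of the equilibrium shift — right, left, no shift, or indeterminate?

At constant volume, adding an inert gas leaves every reacting species' partial pressure unchanged, so Q is unchanged — no shift from this change.
Removing M2 (g), a product, drives the reaction to the right.
Only the nonzero effect(s) matter; the net shift is to the right.

right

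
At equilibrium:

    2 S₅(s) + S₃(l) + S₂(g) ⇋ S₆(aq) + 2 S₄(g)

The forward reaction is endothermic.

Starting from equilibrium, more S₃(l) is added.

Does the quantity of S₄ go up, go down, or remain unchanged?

S₃ is a pure liquid; its activity is 1 regardless of amount, so Q is unaffected — no shift from this change.
No net shift occurs, so the amount of S₄ is unchanged.

unchanged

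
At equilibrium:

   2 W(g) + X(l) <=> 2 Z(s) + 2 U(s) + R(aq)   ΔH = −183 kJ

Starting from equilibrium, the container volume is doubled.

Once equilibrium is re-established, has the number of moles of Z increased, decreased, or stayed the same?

decreases

Gas moles: reactants 2, products 0 (Δn_gas = -2). Expansion shifts the system toward the side with more moles of gas — to the left.
The net shift is to the left. Z is a product, so its amount decreases.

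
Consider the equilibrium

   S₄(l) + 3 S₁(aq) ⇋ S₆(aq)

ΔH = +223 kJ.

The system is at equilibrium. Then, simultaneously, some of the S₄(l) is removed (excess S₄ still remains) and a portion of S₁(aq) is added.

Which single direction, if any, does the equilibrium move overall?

S₄ is a pure liquid; its activity is 1 regardless of amount, so Q is unaffected — no shift from this change.
Adding S₁ (aq), a reactant, drives the reaction to the right.
Only the nonzero effect(s) matter; the net shift is to the right.

right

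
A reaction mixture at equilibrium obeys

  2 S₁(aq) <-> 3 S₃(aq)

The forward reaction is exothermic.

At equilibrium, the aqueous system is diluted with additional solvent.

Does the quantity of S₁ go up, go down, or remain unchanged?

decreases

Dilution lowers every aqueous concentration by the same factor. Δn_aq = 3 − 2 = +1, so the system shifts toward the side with more dissolved moles — to the right.
The net shift is to the right. S₁ is a reactant, so its amount decreases.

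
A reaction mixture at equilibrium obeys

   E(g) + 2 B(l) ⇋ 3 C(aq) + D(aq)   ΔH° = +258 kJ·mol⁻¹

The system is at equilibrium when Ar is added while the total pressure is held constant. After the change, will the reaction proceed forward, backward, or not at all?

Adding inert gas at constant total pressure expands the volume and lowers every reacting partial pressure. With Δn_gas = 0 − 1 = -1, Q moves away from K toward the side with fewer gas moles, so the system shifts toward the side with more gas moles — to the left.

left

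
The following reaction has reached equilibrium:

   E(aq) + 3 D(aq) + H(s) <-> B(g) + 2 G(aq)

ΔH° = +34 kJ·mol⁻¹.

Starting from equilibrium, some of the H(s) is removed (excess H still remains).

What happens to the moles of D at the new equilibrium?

unchanged

H is a pure solid; its activity is 1 regardless of amount, so Q is unaffected — no shift from this change.
No net shift occurs, so the amount of D is unchanged.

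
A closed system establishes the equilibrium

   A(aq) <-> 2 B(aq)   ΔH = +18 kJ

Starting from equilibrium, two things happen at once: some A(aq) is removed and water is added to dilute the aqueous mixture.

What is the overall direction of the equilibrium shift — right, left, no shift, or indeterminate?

cannot be determined

Removing A (aq), a reactant, drives the reaction to the left.
Dilution lowers every aqueous concentration by the same factor. Δn_aq = 2 − 1 = +1, so the system shifts toward the side with more dissolved moles — to the right.
The individual effects push in opposite directions; without quantitative information the net direction cannot be determined.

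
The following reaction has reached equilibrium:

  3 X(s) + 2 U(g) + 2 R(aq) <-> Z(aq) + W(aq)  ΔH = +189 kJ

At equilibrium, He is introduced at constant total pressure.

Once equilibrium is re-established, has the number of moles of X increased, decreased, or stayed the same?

increases

Adding inert gas at constant total pressure expands the volume and lowers every reacting partial pressure. With Δn_gas = 0 − 2 = -2, Q moves away from K toward the side with fewer gas moles, so the system shifts toward the side with more gas moles — to the left.
The net shift is to the left. X is a reactant, so its amount increases.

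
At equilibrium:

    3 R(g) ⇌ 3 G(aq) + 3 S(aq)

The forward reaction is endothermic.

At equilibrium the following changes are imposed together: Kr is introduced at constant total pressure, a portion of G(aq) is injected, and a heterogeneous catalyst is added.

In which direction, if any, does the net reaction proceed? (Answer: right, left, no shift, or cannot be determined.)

left

Adding inert gas at constant total pressure expands the volume and lowers every reacting partial pressure. With Δn_gas = 0 − 3 = -3, Q moves away from K toward the side with fewer gas moles, so the system shifts toward the side with more gas moles — to the left.
Adding G (aq), a product, drives the reaction to the left.
A catalyst speeds both forward and reverse rates equally; it changes neither Q nor K — no shift from this change.
Only the nonzero effect(s) matter; the net shift is to the left.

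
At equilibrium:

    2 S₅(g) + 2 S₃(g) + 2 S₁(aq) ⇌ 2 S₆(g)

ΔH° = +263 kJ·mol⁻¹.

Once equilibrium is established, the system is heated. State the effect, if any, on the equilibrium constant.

increases

K depends on temperature via the van 't Hoff relation. The forward reaction is endothermic, so raising T increases K.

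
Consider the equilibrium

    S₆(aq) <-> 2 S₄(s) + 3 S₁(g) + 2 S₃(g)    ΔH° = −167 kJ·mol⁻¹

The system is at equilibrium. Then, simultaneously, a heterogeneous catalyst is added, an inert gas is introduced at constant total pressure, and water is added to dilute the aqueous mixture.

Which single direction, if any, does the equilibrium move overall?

A catalyst speeds both forward and reverse rates equally; it changes neither Q nor K — no shift from this change.
Adding inert gas at constant total pressure expands the volume and lowers every reacting partial pressure. With Δn_gas = 5 − 0 = +5, Q moves away from K toward the side with fewer gas moles, so the system shifts toward the side with more gas moles — to the right.
Dilution lowers every aqueous concentration by the same factor. Δn_aq = 0 − 1 = -1, so the system shifts toward the side with more dissolved moles — to the left.
The individual effects push in opposite directions; without quantitative information the net direction cannot be determined.

cannot be determined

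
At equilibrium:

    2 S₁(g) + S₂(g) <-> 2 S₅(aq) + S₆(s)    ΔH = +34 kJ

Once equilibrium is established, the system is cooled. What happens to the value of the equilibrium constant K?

decreases

K depends on temperature via the van 't Hoff relation. The forward reaction is endothermic, so lowering T decreases K.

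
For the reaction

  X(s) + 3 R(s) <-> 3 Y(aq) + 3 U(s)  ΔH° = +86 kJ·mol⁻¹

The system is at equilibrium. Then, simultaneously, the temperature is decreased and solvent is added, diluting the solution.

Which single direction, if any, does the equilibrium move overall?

cannot be determined

The forward reaction is endothermic. Lowering T favours the exothermic direction — shift to the left.
Dilution lowers every aqueous concentration by the same factor. Δn_aq = 3 − 0 = +3, so the system shifts toward the side with more dissolved moles — to the right.
The individual effects push in opposite directions; without quantitative information the net direction cannot be determined.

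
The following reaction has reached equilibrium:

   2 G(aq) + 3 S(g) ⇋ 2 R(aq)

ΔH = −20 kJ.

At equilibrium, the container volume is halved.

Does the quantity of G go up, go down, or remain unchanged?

Gas moles: reactants 3, products 0 (Δn_gas = -3). Compression shifts the system toward the side with fewer moles of gas — to the right.
The net shift is to the right. G is a reactant, so its amount decreases.

decreases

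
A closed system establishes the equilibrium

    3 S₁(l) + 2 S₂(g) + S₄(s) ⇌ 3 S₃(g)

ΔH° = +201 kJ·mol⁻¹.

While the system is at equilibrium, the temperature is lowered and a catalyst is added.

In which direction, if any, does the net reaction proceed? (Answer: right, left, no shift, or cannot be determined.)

left

The forward reaction is endothermic. Lowering T favours the exothermic direction — shift to the left.
A catalyst speeds both forward and reverse rates equally; it changes neither Q nor K — no shift from this change.
Only the nonzero effect(s) matter; the net shift is to the left.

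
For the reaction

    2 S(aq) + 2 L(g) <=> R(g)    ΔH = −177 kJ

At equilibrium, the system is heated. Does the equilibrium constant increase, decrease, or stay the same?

decreases

K depends on temperature via the van 't Hoff relation. The forward reaction is exothermic, so raising T decreases K.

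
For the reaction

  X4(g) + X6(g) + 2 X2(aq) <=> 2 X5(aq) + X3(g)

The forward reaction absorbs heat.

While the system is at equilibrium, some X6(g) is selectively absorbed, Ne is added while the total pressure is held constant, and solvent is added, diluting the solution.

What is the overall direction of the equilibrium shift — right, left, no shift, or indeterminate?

Removing X6 (g), a reactant, drives the reaction to the left.
Adding inert gas at constant total pressure expands the volume and lowers every reacting partial pressure. With Δn_gas = 1 − 2 = -1, Q moves away from K toward the side with fewer gas moles, so the system shifts toward the side with more gas moles — to the left.
Dilution scales every aqueous concentration by the same factor. Δn_aq = 2 − 2 = 0, so Q is unchanged — no shift.
Only the nonzero effect(s) matter; the net shift is to the left.

left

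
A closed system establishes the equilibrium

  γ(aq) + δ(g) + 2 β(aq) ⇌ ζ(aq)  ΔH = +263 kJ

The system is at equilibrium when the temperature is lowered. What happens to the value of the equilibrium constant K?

decreases

K depends on temperature via the van 't Hoff relation. The forward reaction is endothermic, so lowering T decreases K.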